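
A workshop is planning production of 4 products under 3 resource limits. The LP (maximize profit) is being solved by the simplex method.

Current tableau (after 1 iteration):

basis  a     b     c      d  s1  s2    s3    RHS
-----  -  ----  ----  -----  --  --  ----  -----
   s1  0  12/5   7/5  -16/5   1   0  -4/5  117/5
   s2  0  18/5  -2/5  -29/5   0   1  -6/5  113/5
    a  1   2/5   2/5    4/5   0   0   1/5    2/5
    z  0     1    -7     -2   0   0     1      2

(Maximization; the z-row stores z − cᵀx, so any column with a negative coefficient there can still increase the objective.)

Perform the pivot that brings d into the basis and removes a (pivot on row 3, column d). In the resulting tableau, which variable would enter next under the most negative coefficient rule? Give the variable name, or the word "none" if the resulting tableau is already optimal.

Pivot element 4/5. New z-row = old z-row − (-2)·(row 3/(4/5)).
Updated z-row coefficients: a: 5/2, b: 2, c: -6, d: 0, s1: 0, s2: 0, s3: 3/2.
The most negative is -6 in column c, so c would enter next.

c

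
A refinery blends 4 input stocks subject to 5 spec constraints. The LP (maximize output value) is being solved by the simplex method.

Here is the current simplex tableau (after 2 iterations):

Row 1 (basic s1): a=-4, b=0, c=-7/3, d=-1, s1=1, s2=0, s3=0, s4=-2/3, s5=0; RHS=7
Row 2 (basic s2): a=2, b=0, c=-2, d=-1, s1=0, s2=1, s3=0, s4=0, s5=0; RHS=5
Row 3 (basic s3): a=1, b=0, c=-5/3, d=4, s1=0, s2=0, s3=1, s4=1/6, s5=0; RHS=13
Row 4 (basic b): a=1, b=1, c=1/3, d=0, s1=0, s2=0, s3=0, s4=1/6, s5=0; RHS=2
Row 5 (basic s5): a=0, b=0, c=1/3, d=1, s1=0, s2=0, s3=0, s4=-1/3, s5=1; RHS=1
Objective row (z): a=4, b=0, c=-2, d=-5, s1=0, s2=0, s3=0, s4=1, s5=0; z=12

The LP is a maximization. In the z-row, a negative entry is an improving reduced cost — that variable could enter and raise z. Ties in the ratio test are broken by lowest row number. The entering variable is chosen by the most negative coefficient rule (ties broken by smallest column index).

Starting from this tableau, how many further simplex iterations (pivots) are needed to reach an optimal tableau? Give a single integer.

pivot: d in, s5 out → z = 17
pivot: s4 in, s3 out → z = 21
pivot: c in, b out → z = 47/2
No improving column remains; optimal.

3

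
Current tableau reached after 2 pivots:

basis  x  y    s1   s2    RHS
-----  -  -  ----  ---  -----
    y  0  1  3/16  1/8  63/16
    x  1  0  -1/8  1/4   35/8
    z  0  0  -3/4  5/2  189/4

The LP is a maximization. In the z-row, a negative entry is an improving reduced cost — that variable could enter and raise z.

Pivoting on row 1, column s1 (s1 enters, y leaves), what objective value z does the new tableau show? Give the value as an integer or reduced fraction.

Minimum ratio for s1: (63/16)/(3/16) = 21.
z changes by −(z-row coeff of s1)·ratio = −(-3/4)·21 = 63/4.
New z = 189/4 + (63/4) = 63.

63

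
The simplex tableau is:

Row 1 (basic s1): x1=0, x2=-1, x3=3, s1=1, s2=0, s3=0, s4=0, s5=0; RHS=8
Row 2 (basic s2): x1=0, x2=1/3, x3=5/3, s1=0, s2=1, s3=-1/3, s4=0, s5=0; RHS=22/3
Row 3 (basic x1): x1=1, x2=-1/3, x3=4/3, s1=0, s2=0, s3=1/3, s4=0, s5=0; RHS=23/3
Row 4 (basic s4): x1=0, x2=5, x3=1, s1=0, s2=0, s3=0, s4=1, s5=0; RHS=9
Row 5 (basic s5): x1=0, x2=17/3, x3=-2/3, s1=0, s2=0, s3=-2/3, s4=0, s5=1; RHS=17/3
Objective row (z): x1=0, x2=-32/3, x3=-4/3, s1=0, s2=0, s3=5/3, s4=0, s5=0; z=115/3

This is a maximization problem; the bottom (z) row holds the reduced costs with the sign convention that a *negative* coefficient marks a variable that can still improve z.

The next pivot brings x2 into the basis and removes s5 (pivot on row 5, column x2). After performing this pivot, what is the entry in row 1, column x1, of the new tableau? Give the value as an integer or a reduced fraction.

Pivot element is row 5, column x2: 17/3.
Normalize row 5: new (row 5, x1) = 0/(17/3) = 0.
row 1 ← row 1 − (-1)·(new row 5): 0 − (-1)·0 = 0.

0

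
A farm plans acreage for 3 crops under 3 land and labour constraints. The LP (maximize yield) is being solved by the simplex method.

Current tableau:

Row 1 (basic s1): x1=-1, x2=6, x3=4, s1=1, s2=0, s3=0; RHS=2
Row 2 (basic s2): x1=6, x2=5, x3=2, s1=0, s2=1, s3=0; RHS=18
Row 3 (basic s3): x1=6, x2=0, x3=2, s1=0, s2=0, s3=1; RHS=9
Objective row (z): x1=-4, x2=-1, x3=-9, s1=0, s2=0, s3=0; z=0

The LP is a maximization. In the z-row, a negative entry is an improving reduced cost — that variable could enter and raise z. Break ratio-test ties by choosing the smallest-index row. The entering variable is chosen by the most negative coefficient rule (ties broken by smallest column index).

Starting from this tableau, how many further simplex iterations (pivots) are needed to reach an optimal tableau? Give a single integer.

pivot: x3 in, s1 out → z = 9/2
pivot: x1 in, s3 out → z = 317/26
No improving column remains; optimal.

2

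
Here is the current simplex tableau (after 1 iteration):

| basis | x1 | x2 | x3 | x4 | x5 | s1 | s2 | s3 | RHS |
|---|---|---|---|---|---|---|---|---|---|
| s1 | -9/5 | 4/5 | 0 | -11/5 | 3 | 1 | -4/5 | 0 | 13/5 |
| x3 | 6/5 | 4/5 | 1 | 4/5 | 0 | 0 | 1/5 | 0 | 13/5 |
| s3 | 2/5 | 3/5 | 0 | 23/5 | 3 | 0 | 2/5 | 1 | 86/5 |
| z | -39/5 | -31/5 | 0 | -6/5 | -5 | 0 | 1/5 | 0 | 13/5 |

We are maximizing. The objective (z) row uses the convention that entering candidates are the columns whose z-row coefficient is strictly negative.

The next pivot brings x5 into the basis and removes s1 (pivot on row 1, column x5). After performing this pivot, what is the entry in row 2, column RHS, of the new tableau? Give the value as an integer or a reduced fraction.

13/5

Pivot element is row 1, column x5: 3.
Normalize row 1: new (row 1, RHS) = (13/5)/3 = 13/15.
row 2 ← row 2 − 0·(new row 1): 13/5 − 0·(13/15) = 13/5.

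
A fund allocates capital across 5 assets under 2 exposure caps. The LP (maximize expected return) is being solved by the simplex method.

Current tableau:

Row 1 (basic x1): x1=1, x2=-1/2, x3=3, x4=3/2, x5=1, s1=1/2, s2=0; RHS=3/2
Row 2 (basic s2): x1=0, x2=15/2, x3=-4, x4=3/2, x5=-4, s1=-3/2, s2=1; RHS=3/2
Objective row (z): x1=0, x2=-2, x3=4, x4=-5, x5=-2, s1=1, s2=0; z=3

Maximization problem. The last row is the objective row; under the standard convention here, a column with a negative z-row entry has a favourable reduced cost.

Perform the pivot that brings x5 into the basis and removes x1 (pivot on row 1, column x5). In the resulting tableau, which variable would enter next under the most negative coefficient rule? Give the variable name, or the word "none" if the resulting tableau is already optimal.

x2

Pivot element 1. New z-row = old z-row − (-2)·(row 1/1).
Updated z-row coefficients: x1: 2, x2: -3, x3: 10, x4: -2, x5: 0, s1: 2, s2: 0.
The most negative is -3 in column x2, so x2 would enter next.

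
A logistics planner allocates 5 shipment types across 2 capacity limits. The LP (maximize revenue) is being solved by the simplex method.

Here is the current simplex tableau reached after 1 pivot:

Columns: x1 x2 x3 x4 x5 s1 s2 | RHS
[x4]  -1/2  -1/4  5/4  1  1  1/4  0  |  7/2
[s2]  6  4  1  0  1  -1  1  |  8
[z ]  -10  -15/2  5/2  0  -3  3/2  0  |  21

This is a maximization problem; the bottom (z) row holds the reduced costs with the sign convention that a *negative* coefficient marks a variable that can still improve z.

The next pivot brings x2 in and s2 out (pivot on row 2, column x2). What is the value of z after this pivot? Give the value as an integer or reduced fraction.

36

Minimum ratio for x2: 8/4 = 2.
z changes by −(z-row coeff of x2)·ratio = −(-15/2)·2 = 15.
New z = 21 + 15 = 36.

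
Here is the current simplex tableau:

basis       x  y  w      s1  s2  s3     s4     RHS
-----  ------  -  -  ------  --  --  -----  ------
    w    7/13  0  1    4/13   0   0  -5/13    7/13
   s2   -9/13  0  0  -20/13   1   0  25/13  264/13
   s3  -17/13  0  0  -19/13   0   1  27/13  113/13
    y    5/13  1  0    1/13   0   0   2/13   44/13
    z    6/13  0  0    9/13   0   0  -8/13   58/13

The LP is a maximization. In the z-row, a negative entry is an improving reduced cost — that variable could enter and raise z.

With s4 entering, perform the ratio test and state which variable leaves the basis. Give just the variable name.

s3

Ratios: row 1 (w): entry -5/13 ≤ 0, skip; row 2 (s2): (264/13)/(25/13) = 264/25; row 3 (s3): (113/13)/(27/13) = 113/27; row 4 (y): (44/13)/(2/13) = 22.
Minimum ratio 113/27 is in the s3 row, so s3 leaves.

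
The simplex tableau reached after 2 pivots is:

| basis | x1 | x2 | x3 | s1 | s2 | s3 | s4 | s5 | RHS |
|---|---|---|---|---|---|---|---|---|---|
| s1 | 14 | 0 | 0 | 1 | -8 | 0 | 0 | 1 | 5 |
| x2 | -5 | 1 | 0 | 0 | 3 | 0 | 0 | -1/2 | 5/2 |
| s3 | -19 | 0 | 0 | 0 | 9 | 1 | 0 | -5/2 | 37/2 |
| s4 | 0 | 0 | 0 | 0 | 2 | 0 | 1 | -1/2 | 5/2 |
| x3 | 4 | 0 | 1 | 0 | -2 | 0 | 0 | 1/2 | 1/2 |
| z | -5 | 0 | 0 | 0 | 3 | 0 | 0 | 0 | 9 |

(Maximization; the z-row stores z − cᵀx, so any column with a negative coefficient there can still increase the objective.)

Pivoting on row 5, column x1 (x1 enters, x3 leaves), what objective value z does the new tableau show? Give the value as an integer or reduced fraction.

Minimum ratio for x1: (1/2)/4 = 1/8.
z changes by −(z-row coeff of x1)·ratio = −(-5)·(1/8) = 5/8.
New z = 9 + (5/8) = 77/8.

77/8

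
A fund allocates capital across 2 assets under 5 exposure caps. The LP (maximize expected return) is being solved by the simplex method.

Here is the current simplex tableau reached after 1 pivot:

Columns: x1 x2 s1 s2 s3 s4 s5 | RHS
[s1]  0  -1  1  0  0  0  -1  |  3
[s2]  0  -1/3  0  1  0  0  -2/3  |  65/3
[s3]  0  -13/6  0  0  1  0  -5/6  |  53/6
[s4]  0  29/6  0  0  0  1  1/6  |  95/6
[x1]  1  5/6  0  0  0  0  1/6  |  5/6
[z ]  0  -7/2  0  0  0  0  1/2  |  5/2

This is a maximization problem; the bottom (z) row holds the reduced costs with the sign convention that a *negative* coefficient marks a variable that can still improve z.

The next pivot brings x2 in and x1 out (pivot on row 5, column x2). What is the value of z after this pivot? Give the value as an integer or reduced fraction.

Minimum ratio for x2: (5/6)/(5/6) = 1.
z changes by −(z-row coeff of x2)·ratio = −(-7/2)·1 = 7/2.
New z = 5/2 + (7/2) = 6.

6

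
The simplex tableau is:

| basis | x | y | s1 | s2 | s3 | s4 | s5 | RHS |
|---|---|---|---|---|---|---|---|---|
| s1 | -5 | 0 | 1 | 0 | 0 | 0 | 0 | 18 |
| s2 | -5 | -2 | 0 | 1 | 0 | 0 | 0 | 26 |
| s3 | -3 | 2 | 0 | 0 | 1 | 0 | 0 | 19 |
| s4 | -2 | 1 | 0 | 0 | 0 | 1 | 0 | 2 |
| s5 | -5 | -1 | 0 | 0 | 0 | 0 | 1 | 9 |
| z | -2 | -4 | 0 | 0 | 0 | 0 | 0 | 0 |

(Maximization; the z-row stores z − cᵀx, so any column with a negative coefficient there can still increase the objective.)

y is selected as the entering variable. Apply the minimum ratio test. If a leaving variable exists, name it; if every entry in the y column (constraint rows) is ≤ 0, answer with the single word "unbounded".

s4

Ratios: row 1 (s1): entry 0 ≤ 0, skip; row 2 (s2): entry -2 ≤ 0, skip; row 3 (s3): 19/2 = 19/2; row 4 (s4): 2/1 = 2; row 5 (s5): entry -1 ≤ 0, skip.
Minimum ratio is in the s4 row, so s4 leaves.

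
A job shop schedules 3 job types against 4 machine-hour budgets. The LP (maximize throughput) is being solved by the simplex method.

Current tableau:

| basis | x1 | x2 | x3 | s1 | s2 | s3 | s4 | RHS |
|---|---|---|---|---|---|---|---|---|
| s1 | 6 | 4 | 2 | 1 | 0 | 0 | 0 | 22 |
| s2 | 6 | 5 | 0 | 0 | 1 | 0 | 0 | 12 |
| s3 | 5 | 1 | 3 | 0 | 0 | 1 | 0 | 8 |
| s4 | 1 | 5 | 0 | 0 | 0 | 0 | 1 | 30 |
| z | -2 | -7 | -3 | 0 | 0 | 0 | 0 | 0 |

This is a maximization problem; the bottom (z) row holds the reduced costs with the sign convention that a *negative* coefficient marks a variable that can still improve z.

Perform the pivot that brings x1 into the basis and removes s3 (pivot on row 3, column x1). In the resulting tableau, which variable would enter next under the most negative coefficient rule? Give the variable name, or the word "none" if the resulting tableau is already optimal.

Pivot element 5. New z-row = old z-row − (-2)·(row 3/5).
Updated z-row coefficients: x1: 0, x2: -33/5, x3: -9/5, s1: 0, s2: 0, s3: 2/5, s4: 0.
The most negative is -33/5 in column x2, so x2 would enter next.

x2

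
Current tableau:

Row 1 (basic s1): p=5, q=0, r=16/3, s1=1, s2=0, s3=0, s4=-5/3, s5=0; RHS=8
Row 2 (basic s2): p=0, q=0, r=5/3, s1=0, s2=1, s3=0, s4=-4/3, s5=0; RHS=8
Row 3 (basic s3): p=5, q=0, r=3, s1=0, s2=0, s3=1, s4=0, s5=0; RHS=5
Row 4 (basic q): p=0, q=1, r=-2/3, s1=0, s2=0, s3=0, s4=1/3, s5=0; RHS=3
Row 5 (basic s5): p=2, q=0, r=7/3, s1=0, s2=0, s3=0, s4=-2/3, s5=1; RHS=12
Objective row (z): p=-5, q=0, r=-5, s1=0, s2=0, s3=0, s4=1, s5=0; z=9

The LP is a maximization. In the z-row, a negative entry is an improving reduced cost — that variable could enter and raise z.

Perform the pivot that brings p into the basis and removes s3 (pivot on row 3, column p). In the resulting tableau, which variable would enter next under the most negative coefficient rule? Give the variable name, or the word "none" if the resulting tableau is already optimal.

Pivot element 5. New z-row = old z-row − (-5)·(row 3/5).
Updated z-row coefficients: p: 0, q: 0, r: -2, s1: 0, s2: 0, s3: 1, s4: 1, s5: 0.
The most negative is -2 in column r, so r would enter next.

r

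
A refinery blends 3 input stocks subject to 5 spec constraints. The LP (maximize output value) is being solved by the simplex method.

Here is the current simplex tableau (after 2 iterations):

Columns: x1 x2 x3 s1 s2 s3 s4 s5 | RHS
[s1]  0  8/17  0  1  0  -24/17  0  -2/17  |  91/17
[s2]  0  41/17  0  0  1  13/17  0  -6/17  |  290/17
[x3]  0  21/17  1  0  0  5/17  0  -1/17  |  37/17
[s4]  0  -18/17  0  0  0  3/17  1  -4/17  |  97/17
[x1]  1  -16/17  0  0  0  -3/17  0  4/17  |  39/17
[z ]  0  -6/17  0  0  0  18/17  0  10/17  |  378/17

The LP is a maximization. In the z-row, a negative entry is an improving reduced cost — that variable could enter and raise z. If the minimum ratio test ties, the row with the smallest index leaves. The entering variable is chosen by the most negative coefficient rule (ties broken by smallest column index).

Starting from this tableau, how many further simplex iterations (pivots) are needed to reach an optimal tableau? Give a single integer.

pivot: x2 in, x3 out → z = 160/7
No improving column remains; optimal.

1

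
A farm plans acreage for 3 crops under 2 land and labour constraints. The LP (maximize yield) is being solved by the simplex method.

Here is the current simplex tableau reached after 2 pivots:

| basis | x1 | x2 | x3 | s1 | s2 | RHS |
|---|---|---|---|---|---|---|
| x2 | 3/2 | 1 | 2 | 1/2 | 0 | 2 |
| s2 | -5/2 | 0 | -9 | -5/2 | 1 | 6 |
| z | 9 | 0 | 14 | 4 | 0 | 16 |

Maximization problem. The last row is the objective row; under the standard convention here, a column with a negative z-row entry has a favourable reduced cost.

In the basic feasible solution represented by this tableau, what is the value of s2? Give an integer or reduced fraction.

6

s2 is basic (row 2); its value is the RHS of that row: 6.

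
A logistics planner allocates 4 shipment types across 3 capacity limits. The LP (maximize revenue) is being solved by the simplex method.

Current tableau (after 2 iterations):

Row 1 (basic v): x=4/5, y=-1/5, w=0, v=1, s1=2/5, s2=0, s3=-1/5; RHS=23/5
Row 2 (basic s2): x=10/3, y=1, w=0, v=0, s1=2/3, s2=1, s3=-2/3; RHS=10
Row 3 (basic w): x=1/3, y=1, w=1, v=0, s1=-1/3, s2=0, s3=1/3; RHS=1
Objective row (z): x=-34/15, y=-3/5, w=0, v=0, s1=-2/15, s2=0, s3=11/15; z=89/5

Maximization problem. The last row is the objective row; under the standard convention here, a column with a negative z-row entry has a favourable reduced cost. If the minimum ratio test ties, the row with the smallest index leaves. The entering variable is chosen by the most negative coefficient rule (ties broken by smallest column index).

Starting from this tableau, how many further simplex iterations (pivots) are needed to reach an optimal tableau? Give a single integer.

pivot: x in, s2 out → z = 123/5
No improving column remains; optimal.

1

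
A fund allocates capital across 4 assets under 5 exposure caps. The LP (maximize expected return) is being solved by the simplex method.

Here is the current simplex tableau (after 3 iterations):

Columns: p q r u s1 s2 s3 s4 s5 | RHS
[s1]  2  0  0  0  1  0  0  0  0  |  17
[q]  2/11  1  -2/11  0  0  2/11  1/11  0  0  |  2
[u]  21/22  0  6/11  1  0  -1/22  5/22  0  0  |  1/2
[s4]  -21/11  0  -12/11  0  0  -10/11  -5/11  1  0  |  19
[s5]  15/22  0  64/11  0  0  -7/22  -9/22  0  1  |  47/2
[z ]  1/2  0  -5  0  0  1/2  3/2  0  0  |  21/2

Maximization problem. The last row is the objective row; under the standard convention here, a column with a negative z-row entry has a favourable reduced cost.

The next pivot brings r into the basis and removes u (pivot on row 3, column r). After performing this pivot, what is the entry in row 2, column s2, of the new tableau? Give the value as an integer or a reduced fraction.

Pivot element is row 3, column r: 6/11.
Normalize row 3: new (row 3, s2) = (-1/22)/(6/11) = -1/12.
row 2 ← row 2 − (-2/11)·(new row 3): 2/11 − (-2/11)·(-1/12) = 1/6.

1/6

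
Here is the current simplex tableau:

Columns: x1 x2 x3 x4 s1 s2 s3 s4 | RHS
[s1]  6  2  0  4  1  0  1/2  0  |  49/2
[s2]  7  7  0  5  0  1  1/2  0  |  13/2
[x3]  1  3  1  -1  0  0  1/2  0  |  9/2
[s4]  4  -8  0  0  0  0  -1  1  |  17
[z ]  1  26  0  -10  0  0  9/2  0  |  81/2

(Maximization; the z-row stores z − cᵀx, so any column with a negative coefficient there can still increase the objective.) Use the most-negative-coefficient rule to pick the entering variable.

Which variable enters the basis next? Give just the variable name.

x4

Objective-row coefficients: x1: 1, x2: 26, x3: 0, x4: -10, s1: 0, s2: 0, s3: 9/2, s4: 0.
The most negative is -10 in column x4, so x4 enters.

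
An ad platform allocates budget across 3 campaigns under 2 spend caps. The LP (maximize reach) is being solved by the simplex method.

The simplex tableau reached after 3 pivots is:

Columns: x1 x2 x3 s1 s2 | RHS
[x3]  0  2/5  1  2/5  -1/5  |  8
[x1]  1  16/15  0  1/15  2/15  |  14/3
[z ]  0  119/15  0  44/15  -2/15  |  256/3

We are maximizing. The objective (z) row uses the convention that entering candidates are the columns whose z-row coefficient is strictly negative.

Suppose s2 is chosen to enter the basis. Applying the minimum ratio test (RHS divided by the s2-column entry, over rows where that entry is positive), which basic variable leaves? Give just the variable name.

Ratios: row 1 (x3): entry -1/5 ≤ 0, skip; row 2 (x1): (14/3)/(2/15) = 35.
Minimum ratio 35 is in the x1 row, so x1 leaves.

x1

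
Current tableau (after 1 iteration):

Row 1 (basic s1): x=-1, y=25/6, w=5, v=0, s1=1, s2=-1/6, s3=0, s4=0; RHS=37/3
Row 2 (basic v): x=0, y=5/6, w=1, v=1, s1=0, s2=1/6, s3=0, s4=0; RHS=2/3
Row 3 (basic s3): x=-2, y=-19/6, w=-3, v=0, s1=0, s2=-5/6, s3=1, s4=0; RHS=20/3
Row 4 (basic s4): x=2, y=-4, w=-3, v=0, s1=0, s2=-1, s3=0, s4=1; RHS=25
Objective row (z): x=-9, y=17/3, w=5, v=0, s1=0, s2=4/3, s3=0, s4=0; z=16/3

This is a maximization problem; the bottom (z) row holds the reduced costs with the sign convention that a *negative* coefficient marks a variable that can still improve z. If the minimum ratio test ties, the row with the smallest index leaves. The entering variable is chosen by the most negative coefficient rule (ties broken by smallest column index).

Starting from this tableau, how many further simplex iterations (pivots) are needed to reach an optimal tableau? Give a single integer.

pivot: x in, s4 out → z = 707/6
pivot: y in, v out → z = 1277/10
pivot: s2 in, y out → z = 261/2
No improving column remains; optimal.

3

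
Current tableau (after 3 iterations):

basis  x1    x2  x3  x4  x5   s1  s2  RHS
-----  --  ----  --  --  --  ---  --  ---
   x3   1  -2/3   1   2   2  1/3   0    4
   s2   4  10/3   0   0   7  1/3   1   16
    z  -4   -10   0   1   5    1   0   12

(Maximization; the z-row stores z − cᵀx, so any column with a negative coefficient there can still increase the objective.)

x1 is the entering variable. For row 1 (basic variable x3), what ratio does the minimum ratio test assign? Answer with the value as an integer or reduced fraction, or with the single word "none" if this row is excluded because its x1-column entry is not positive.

Ratio = RHS / (x1 entry) = 4 / 1 = 4.

4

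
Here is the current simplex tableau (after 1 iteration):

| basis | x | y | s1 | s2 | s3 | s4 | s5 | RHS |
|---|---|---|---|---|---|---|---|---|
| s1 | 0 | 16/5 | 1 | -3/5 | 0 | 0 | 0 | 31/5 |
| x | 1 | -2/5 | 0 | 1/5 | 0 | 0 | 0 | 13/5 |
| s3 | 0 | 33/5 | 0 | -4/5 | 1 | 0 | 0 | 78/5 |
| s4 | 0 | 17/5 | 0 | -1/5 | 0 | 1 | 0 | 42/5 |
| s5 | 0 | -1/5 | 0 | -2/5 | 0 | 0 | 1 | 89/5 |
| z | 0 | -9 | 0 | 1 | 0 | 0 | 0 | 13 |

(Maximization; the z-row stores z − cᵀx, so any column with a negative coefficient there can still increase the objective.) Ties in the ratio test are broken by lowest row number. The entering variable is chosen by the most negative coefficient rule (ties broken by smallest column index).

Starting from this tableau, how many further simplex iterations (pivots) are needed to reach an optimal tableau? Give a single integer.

2

pivot: y in, s1 out → z = 487/16
pivot: s2 in, s4 out → z = 233/7
No improving column remains; optimal.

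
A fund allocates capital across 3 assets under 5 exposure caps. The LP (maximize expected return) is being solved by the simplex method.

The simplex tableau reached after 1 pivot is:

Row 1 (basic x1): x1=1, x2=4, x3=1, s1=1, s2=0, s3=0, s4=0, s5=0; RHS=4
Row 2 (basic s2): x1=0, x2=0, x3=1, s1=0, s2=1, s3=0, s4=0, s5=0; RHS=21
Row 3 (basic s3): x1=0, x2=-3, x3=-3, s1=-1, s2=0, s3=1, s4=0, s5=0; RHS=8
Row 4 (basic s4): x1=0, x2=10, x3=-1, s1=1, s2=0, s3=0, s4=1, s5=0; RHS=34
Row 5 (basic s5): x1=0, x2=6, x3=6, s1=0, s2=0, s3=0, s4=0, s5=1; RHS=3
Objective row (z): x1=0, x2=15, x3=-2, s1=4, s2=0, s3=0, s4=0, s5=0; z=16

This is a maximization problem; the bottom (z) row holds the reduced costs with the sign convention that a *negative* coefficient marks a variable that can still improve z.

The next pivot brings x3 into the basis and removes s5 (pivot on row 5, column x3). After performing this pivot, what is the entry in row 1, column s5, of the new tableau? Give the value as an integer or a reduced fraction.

Pivot element is row 5, column x3: 6.
Normalize row 5: new (row 5, s5) = 1/6 = 1/6.
row 1 ← row 1 − 1·(new row 5): 0 − 1·(1/6) = -1/6.

-1/6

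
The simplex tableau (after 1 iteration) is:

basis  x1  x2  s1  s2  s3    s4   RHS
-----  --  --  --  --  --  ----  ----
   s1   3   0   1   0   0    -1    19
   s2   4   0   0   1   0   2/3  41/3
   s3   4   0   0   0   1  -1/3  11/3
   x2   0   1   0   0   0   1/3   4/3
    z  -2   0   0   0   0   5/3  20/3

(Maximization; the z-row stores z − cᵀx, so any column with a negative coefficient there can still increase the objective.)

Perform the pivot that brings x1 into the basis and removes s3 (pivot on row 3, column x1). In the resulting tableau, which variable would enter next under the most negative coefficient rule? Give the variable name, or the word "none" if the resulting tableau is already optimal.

none

Pivot element 4. New z-row = old z-row − (-2)·(row 3/4).
Updated z-row coefficients: x1: 0, x2: 0, s1: 0, s2: 0, s3: 1/2, s4: 3/2.
No coefficient is strictly negative; the tableau after this pivot is optimal.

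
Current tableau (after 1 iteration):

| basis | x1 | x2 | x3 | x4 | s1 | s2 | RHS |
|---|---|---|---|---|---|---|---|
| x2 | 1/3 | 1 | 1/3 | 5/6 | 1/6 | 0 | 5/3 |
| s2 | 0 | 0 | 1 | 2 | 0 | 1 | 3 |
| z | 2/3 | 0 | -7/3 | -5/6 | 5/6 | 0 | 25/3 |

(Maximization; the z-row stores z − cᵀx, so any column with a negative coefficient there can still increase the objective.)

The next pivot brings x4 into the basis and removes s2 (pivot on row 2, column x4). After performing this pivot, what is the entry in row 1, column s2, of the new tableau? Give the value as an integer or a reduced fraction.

-5/12

Pivot element is row 2, column x4: 2.
Normalize row 2: new (row 2, s2) = 1/2 = 1/2.
row 1 ← row 1 − (5/6)·(new row 2): 0 − (5/6)·(1/2) = -5/12.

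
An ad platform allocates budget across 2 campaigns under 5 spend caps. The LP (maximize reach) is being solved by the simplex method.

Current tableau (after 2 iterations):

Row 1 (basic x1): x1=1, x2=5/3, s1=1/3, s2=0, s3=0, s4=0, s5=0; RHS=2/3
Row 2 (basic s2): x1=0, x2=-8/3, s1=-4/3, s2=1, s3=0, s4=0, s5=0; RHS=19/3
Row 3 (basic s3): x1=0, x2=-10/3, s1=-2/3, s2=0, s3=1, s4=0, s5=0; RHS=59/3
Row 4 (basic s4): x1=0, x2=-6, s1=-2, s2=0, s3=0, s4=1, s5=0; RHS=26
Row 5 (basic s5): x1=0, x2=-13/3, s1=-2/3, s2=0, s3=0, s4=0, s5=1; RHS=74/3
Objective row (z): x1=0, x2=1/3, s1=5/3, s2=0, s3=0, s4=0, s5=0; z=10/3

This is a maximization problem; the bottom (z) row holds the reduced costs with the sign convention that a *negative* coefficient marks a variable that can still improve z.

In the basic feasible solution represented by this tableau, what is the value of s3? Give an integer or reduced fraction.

59/3

s3 is basic (row 3); its value is the RHS of that row: 59/3.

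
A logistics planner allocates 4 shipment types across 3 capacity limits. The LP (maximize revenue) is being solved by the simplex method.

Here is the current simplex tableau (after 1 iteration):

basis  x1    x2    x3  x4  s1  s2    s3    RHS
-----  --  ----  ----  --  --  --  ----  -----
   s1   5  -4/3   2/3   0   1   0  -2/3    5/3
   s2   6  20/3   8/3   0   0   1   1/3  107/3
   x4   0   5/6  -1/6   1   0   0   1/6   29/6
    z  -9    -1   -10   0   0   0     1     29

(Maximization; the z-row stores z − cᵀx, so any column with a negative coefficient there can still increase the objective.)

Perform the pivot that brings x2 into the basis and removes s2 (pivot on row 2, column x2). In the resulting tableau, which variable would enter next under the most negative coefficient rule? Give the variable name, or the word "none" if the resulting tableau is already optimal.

Pivot element 20/3. New z-row = old z-row − (-1)·(row 2/(20/3)).
Updated z-row coefficients: x1: -81/10, x2: 0, x3: -48/5, x4: 0, s1: 0, s2: 3/20, s3: 21/20.
The most negative is -48/5 in column x3, so x3 would enter next.

x3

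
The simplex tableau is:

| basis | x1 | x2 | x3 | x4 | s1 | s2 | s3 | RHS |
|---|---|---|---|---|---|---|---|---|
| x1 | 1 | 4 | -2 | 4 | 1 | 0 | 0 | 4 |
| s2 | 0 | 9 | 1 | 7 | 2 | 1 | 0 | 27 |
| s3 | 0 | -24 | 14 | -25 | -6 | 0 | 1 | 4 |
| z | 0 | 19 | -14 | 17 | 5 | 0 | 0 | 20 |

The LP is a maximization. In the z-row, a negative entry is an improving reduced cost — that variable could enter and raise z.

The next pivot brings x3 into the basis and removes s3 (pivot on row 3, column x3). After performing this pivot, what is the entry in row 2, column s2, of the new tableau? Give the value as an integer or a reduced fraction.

1

Pivot element is row 3, column x3: 14.
Normalize row 3: new (row 3, s2) = 0/14 = 0.
row 2 ← row 2 − 1·(new row 3): 1 − 1·0 = 1.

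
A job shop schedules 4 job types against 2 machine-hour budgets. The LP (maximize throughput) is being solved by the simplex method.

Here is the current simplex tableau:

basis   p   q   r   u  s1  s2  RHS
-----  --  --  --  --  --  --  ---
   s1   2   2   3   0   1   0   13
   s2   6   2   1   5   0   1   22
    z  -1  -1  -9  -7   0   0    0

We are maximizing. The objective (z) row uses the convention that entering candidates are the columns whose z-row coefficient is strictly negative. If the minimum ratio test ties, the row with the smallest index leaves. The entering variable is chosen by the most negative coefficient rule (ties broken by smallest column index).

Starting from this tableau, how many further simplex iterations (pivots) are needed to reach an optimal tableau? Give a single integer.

pivot: r in, s1 out → z = 39
pivot: u in, s2 out → z = 956/15
No improving column remains; optimal.

2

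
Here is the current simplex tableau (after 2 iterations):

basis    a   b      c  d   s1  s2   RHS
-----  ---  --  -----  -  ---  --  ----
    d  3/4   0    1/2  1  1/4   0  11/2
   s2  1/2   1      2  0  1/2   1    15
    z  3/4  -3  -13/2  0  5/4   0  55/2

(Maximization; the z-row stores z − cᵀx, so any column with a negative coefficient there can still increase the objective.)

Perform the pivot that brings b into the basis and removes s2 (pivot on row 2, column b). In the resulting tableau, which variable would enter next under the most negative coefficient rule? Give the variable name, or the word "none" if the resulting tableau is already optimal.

Pivot element 1. New z-row = old z-row − (-3)·(row 2/1).
Updated z-row coefficients: a: 9/4, b: 0, c: -1/2, d: 0, s1: 11/4, s2: 3.
The most negative is -1/2 in column c, so c would enter next.

c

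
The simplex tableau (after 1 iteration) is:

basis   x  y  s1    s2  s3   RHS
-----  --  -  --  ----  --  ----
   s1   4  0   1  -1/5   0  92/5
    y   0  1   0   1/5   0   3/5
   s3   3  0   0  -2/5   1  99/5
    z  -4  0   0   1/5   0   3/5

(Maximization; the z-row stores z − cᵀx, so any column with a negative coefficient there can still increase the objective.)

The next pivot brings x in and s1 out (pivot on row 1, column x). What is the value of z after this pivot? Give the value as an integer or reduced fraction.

Minimum ratio for x: (92/5)/4 = 23/5.
z changes by −(z-row coeff of x)·ratio = −(-4)·(23/5) = 92/5.
New z = 3/5 + (92/5) = 19.

19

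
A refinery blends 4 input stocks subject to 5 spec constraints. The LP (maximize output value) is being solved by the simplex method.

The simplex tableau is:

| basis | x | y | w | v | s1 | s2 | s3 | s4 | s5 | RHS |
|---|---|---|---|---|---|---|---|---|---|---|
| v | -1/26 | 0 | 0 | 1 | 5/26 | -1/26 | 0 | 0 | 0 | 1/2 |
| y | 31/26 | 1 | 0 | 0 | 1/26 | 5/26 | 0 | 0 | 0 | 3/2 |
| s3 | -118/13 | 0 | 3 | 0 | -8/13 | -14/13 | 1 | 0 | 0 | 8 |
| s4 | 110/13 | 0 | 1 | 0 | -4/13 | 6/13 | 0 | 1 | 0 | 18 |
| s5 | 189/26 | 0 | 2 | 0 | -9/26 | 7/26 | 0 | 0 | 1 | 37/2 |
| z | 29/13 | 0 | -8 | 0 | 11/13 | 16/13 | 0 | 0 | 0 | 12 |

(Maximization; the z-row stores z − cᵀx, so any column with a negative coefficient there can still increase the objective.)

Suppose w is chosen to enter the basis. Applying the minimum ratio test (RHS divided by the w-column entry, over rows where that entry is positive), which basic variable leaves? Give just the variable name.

Ratios: row 1 (v): entry 0 ≤ 0, skip; row 2 (y): entry 0 ≤ 0, skip; row 3 (s3): 8/3 = 8/3; row 4 (s4): 18/1 = 18; row 5 (s5): (37/2)/2 = 37/4.
Minimum ratio 8/3 is in the s3 row, so s3 leaves.

s3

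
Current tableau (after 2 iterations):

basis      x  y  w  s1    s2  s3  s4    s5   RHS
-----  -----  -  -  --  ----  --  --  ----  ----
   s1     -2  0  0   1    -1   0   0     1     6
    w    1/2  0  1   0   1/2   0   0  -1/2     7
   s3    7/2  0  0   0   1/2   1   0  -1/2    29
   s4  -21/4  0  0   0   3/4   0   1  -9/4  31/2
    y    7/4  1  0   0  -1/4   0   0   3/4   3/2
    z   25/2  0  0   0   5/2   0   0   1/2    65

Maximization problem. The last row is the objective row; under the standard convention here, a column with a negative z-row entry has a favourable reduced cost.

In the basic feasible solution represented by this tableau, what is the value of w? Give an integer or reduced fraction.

7

w is basic (row 2); its value is the RHS of that row: 7.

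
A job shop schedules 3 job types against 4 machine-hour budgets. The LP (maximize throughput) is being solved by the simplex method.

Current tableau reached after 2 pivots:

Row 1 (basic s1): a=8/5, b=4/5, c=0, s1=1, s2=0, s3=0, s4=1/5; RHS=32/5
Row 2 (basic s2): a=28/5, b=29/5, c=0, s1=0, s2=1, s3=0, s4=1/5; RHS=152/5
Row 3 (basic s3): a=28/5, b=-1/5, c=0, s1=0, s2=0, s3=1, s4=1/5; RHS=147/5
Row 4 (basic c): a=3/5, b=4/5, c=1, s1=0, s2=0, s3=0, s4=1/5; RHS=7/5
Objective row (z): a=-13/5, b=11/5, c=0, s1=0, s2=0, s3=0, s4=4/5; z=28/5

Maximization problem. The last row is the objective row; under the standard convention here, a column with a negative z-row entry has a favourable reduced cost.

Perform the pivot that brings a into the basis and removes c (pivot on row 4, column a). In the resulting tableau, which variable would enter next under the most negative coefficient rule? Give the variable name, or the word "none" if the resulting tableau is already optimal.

none

Pivot element 3/5. New z-row = old z-row − (-13/5)·(row 4/(3/5)).
Updated z-row coefficients: a: 0, b: 17/3, c: 13/3, s1: 0, s2: 0, s3: 0, s4: 5/3.
No coefficient is strictly negative; the tableau after this pivot is optimal.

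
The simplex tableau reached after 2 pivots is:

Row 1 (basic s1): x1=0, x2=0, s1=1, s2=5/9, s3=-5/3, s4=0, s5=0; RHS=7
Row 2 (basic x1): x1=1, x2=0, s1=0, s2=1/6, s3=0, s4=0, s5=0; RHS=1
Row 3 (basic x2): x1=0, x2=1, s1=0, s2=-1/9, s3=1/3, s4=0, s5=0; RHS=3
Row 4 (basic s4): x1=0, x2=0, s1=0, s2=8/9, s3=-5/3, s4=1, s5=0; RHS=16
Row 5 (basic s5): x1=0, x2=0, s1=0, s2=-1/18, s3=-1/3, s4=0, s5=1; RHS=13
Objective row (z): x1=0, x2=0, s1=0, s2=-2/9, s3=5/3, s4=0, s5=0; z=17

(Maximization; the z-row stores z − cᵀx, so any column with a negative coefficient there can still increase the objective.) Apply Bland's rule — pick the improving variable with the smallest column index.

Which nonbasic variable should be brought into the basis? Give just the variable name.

s2

Objective-row coefficients: x1: 0, x2: 0, s1: 0, s2: -2/9, s3: 5/3, s4: 0, s5: 0.
Improving columns: s2. Bland's rule picks the smallest column index → s2.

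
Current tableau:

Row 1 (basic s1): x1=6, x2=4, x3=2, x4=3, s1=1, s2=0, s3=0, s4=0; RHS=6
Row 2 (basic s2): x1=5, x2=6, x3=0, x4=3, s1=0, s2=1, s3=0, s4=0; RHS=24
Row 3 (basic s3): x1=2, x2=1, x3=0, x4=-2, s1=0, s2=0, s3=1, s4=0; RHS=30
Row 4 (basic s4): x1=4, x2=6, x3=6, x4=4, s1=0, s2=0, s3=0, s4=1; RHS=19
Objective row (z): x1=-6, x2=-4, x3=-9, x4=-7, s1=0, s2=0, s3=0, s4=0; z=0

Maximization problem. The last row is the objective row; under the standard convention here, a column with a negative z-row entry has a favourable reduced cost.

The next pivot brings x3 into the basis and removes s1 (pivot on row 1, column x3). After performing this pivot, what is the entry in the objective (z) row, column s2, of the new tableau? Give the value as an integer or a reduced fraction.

Pivot element is row 1, column x3: 2.
Normalize row 1: new (row 1, s2) = 0/2 = 0.
z-row ← z-row − (-9)·(new row 1): 0 − (-9)·0 = 0.

0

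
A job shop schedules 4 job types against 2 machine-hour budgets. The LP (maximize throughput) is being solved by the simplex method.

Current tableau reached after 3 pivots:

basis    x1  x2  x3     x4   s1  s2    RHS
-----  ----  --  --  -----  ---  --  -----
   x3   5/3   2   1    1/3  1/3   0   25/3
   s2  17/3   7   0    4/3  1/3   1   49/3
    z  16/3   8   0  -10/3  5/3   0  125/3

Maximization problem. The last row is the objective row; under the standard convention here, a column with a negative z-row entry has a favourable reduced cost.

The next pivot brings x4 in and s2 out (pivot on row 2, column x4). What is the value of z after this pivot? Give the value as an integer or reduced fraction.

Minimum ratio for x4: (49/3)/(4/3) = 49/4.
z changes by −(z-row coeff of x4)·ratio = −(-10/3)·(49/4) = 245/6.
New z = 125/3 + (245/6) = 165/2.

165/2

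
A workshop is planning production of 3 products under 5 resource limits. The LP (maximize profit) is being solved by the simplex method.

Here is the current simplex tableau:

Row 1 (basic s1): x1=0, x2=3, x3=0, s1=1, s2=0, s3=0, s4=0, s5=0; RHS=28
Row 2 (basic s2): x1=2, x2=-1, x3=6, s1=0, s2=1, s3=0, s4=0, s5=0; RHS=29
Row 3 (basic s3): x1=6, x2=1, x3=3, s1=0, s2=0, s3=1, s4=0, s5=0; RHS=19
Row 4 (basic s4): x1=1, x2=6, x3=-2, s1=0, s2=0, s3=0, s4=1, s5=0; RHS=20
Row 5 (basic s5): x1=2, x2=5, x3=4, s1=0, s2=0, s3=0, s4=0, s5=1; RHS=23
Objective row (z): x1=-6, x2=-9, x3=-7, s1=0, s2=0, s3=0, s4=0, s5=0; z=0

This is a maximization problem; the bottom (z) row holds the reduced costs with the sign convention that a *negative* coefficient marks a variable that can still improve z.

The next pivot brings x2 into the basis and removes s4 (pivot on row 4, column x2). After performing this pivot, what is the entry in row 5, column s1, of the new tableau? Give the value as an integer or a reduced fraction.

Pivot element is row 4, column x2: 6.
Normalize row 4: new (row 4, s1) = 0/6 = 0.
row 5 ← row 5 − 5·(new row 4): 0 − 5·0 = 0.

0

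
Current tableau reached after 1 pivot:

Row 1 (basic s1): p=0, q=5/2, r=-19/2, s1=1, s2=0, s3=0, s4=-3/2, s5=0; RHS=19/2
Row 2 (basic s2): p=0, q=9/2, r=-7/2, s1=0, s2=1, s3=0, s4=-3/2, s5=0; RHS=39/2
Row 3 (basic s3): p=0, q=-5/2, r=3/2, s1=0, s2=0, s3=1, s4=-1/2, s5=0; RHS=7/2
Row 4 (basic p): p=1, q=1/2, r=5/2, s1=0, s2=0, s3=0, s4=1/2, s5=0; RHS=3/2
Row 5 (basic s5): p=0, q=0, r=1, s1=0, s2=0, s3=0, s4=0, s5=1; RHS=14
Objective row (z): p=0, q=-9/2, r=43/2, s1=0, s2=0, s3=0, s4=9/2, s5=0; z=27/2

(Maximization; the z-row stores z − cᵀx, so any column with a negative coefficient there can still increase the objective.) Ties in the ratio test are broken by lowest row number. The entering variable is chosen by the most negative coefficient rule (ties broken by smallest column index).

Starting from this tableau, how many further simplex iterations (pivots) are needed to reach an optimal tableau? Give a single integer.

1

pivot: q in, p out → z = 27
No improving column remains; optimal.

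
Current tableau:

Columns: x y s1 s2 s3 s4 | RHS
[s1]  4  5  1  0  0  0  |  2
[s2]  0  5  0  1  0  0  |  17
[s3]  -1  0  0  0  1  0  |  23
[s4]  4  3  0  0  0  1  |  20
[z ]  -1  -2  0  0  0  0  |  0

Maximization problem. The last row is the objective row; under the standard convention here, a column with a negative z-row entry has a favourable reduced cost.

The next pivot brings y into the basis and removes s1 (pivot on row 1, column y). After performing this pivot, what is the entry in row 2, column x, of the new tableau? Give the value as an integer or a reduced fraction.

-4

Pivot element is row 1, column y: 5.
Normalize row 1: new (row 1, x) = 4/5 = 4/5.
row 2 ← row 2 − 5·(new row 1): 0 − 5·(4/5) = -4.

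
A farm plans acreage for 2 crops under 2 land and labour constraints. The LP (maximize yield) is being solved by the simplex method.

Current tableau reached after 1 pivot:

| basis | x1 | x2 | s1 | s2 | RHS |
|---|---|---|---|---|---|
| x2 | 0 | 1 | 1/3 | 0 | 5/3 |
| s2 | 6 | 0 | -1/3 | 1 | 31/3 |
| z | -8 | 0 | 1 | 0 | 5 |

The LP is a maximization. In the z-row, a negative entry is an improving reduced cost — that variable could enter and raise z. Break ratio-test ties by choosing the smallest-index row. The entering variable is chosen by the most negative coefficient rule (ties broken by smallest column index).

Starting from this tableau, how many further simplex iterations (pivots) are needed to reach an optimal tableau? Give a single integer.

1

pivot: x1 in, s2 out → z = 169/9
No improving column remains; optimal.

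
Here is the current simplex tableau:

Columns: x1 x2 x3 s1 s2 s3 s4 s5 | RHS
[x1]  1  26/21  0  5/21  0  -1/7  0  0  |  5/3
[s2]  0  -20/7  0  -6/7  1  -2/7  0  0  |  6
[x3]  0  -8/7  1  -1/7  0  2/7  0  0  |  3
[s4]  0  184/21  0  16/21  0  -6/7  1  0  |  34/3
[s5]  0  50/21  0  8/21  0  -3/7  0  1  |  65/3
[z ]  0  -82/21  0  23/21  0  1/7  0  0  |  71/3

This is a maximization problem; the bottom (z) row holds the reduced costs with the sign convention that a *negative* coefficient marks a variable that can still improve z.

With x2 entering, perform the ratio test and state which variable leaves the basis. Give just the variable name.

s4

Ratios: row 1 (x1): (5/3)/(26/21) = 35/26; row 2 (s2): entry -20/7 ≤ 0, skip; row 3 (x3): entry -8/7 ≤ 0, skip; row 4 (s4): (34/3)/(184/21) = 119/92; row 5 (s5): (65/3)/(50/21) = 91/10.
Minimum ratio 119/92 is in the s4 row, so s4 leaves.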